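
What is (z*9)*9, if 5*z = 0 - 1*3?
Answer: -243/5 ≈ -48.600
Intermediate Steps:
z = -⅗ (z = (0 - 1*3)/5 = (0 - 3)/5 = (⅕)*(-3) = -⅗ ≈ -0.60000)
(z*9)*9 = -⅗*9*9 = -27/5*9 = -243/5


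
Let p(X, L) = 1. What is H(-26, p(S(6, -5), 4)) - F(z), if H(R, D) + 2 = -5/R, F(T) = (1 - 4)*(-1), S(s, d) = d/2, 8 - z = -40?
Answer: -125/26 ≈ -4.8077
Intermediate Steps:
z = 48 (z = 8 - 1*(-40) = 8 + 40 = 48)
S(s, d) = d/2 (S(s, d) = d*(1/2) = d/2)
F(T) = 3 (F(T) = -3*(-1) = 3)
H(R, D) = -2 - 5/R
H(-26, p(S(6, -5), 4)) - F(z) = (-2 - 5/(-26)) - 1*3 = (-2 - 5*(-1/26)) - 3 = (-2 + 5/26) - 3 = -47/26 - 3 = -125/26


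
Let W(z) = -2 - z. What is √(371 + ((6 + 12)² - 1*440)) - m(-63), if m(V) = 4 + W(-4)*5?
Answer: -14 + √255 ≈ 1.9687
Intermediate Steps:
m(V) = 14 (m(V) = 4 + (-2 - 1*(-4))*5 = 4 + (-2 + 4)*5 = 4 + 2*5 = 4 + 10 = 14)
√(371 + ((6 + 12)² - 1*440)) - m(-63) = √(371 + ((6 + 12)² - 1*440)) - 1*14 = √(371 + (18² - 440)) - 14 = √(371 + (324 - 440)) - 14 = √(371 - 116) - 14 = √255 - 14 = -14 + √255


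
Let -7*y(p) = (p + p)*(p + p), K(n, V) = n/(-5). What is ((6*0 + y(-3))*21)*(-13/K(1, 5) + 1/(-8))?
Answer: -14013/2 ≈ -7006.5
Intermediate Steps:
K(n, V) = -n/5 (K(n, V) = n*(-⅕) = -n/5)
y(p) = -4*p²/7 (y(p) = -(p + p)*(p + p)/7 = -2*p*2*p/7 = -4*p²/7)
((6*0 + y(-3))*21)*(-13/K(1, 5) + 1/(-8)) = ((6*0 - 4/7*(-3)²)*21)*(-13/((-⅕*1)) + 1/(-8)) = ((0 - 4/7*9)*21)*(-13/(-⅕) + 1*(-⅛)) = ((0 - 36/7)*21)*(-13*(-5) - ⅛) = (-36/7*21)*(65 - ⅛) = -108*519/8 = -14013/2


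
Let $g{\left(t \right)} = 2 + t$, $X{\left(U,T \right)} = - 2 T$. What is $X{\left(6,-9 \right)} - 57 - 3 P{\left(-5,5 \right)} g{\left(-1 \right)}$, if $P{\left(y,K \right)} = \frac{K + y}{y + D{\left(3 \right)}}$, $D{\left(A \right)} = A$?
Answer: $18$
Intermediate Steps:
$P{\left(y,K \right)} = \frac{K + y}{3 + y}$ ($P{\left(y,K \right)} = \frac{K + y}{y + 3} = \frac{K + y}{3 + y}$)
$X{\left(6,-9 \right)} - 57 - 3 P{\left(-5,5 \right)} g{\left(-1 \right)} = \left(-2\right) \left(-9\right) - 57 - 3 \frac{5 - 5}{3 - 5} \left(2 - 1\right) = 18 - 57 - 3 \frac{1}{-2} \cdot 0 \cdot 1 = 18 - 57 - 3 \left(\left(- \frac{1}{2}\right) 0\right) 1 = 18 - 57 \left(-3\right) 0 \cdot 1 = 18 - 57 \cdot 0 \cdot 1 = 18 - 0 = 18 + 0 = 18$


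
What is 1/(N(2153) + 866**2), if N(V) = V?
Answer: 1/752109 ≈ 1.3296e-6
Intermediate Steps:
1/(N(2153) + 866**2) = 1/(2153 + 866**2) = 1/(2153 + 749956) = 1/752109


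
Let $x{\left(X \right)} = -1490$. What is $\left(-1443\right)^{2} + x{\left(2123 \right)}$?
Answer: $2080759$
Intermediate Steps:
$\left(-1443\right)^{2} + x{\left(2123 \right)} = \left(-1443\right)^{2} - 1490 = 2082249 - 1490 = 2080759$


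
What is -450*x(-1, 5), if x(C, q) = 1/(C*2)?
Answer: 225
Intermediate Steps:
x(C, q) = 1/(2*C)
-450*x(-1, 5) = -225/(-1) = -225*(-1) = -450*(-½) = 225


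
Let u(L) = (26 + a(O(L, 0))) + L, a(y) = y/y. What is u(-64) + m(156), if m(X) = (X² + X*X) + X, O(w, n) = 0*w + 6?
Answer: 48791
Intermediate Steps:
O(w, n) = 6 (O(w, n) = 0 + 6 = 6)
a(y) = 1
u(L) = 27 + L (u(L) = (26 + 1) + L = 27 + L)
m(X) = X + 2*X² (m(X) = (X² + X²) + X = 2*X² + X = X + 2*X²)
u(-64) + m(156) = (27 - 64) + 156*(1 + 2*156) = -37 + 156*(1 + 312) = -37 + 156*313 = -37 + 48828 = 48791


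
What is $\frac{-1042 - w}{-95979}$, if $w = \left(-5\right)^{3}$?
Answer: $\frac{917}{95979} \approx 0.0095542$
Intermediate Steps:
$w = -125$
$\frac{-1042 - w}{-95979} = \frac{-1042 - -125}{-95979} = \left(-1042 + 125\right) \left(- \frac{1}{95979}\right) = \left(-917\right) \left(- \frac{1}{95979}\right) = \frac{917}{95979}$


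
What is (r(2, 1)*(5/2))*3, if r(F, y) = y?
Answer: 15/2 ≈ 7.5000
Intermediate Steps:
(r(2, 1)*(5/2))*3 = (1*(5/2))*3 = (5/2)*3 = 15/2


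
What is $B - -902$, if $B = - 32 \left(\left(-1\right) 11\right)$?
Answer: $1254$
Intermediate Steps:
$B = 352$ ($B = \left(-32\right) \left(-11\right) = 352$)
$B - -902 = 352 - -902 = 352 + 902 = 1254$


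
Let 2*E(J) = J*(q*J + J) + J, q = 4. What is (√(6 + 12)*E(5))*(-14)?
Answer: -2730*√2 ≈ -3860.8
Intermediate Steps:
E(J) = J/2 + 5*J²/2 (E(J) = (J*(4*J + J) + J)/2 = (J*(5*J) + J)/2 = (5*J² + J)/2 = (J + 5*J²)/2 = J/2 + 5*J²/2)
(√(6 + 12)*E(5))*(-14) = (√(6 + 12)*((½)*5*(1 + 5*5)))*(-14) = (√18*((½)*5*(1 + 25)))*(-14) = ((3*√2)*((½)*5*26))*(-14) = ((3*√2)*65)*(-14) = (195*√2)*(-14) = -2730*√2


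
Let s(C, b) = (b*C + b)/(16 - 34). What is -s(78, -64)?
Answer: -2528/9 ≈ -280.89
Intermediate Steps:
s(C, b) = -b/18 - C*b/18 (s(C, b) = (C*b + b)/(-18) = (b + C*b)*(-1/18) = -b/18 - C*b/18)
-s(78, -64) = -(-1)*(-64)*(1 + 78)/18 = -(-1)*(-64)*79/18 = -1*2528/9 = -2528/9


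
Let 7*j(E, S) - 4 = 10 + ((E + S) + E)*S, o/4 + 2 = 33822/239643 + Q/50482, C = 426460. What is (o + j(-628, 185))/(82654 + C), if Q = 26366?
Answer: -19025816123601/342171500963198 ≈ -0.055603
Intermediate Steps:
o = -3593219180/672092107 (o = -8 + 4*(33822/239643 + 26366/50482) = -8 + 4*(33822*(1/239643) + 26366*(1/50482)) = -8 + 4*(3758/26627 + 13183/25241) = -8 + 4*(445879419/672092107) = -8 + 1783517676/672092107 = -3593219180/672092107 ≈ -5.3463)
j(E, S) = 2 + S*(S + 2*E)/7 (j(E, S) = 4/7 + (10 + ((E + S) + E)*S)/7 = 4/7 + (10 + (S + 2*E)*S)/7 = 4/7 + (10 + S*(S + 2*E))/7 = 4/7 + (10/7 + S*(S + 2*E)/7) = 2 + S*(S + 2*E)/7)
(o + j(-628, 185))/(82654 + C) = (-3593219180/672092107 + (2 + (⅐)*185² + (2/7)*(-628)*185))/(82654 + 426460) = (-3593219180/672092107 + (2 + (⅐)*34225 - 232360/7))/509114 = (-3593219180/672092107 + (2 + 34225/7 - 232360/7))*(1/509114) = (-3593219180/672092107 - 28303)*(1/509114) = -19025816123601/672092107*1/509114 = -19025816123601/342171500963198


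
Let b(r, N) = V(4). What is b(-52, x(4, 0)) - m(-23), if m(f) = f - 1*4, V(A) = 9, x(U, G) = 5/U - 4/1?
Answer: 36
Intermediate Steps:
x(U, G) = -4 + 5/U (x(U, G) = 5/U - 4*1 = 5/U - 4 = -4 + 5/U)
b(r, N) = 9
m(f) = -4 + f (m(f) = f - 4 = -4 + f)
b(-52, x(4, 0)) - m(-23) = 9 - (-4 - 23) = 9 - 1*(-27) = 9 + 27 = 36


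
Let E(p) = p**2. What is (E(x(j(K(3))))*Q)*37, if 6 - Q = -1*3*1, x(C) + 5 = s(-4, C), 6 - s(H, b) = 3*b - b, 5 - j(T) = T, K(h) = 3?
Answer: 2997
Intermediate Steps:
j(T) = 5 - T
s(H, b) = 6 - 2*b (s(H, b) = 6 - (3*b - b) = 6 - 2*b)
x(C) = 1 - 2*C (x(C) = -5 + (6 - 2*C) = 1 - 2*C)
Q = 9 (Q = 6 - (-1*3) = 6 - (-3) = 6 - 1*(-3) = 6 + 3 = 9)
(E(x(j(K(3))))*Q)*37 = ((1 - 2*(5 - 1*3))**2*9)*37 = ((1 - 2*(5 - 3))**2*9)*37 = ((1 - 2*2)**2*9)*37 = ((1 - 4)**2*9)*37 = ((-3)**2*9)*37 = (9*9)*37 = 81*37 = 2997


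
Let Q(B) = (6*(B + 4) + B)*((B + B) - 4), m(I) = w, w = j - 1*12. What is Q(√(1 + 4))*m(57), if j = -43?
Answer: 1430 - 1100*√5 ≈ -1029.7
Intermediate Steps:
w = -55 (w = -43 - 1*12 = -43 - 12 = -55)
m(I) = -55
Q(B) = (-4 + 2*B)*(24 + 7*B) (Q(B) = (6*(4 + B) + B)*(2*B - 4) = ((24 + 6*B) + B)*(-4 + 2*B) = (24 + 7*B)*(-4 + 2*B) = (-4 + 2*B)*(24 + 7*B))
Q(√(1 + 4))*m(57) = (-96 + 14*(√(1 + 4))² + 20*√(1 + 4))*(-55) = (-96 + 14*(√5)² + 20*√5)*(-55) = (-96 + 14*5 + 20*√5)*(-55) = (-96 + 70 + 20*√5)*(-55) = (-26 + 20*√5)*(-55) = 1430 - 1100*√5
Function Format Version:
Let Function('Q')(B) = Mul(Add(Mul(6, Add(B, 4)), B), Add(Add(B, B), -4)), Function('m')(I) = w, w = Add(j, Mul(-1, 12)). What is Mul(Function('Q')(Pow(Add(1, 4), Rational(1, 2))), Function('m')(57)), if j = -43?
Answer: Add(1430, Mul(-1100, Pow(5, Rational(1, 2)))) ≈ -1029.7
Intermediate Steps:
w = -55 (w = Add(-43, Mul(-1, 12)) = Add(-43, -12) = -55)
Function('m')(I) = -55
Function('Q')(B) = Mul(Add(-4, Mul(2, B)), Add(24, Mul(7, B))) (Function('Q')(B) = Mul(Add(Mul(6, Add(4, B)), B), Add(Mul(2, B), -4)) = Mul(Add(Add(24, Mul(6, B)), B), Add(-4, Mul(2, B))) = Mul(Add(24, Mul(7, B)), Add(-4, Mul(2, B))) = Mul(Add(-4, Mul(2, B)), Add(24, Mul(7, B))))
Mul(Function('Q')(Pow(Add(1, 4), Rational(1, 2))), Function('m')(57)) = Mul(Add(-96, Mul(14, Pow(Pow(Add(1, 4), Rational(1, 2)), 2)), Mul(20, Pow(Add(1, 4), Rational(1, 2)))), -55) = Mul(Add(-96, Mul(14, Pow(Pow(5, Rational(1, 2)), 2)), Mul(20, Pow(5, Rational(1, 2)))), -55) = Mul(Add(-96, Mul(14, 5), Mul(20, Pow(5, Rational(1, 2)))), -55) = Mul(Add(-96, 70, Mul(20, Pow(5, Rational(1, 2)))), -55) = Mul(Add(-26, Mul(20, Pow(5, Rational(1, 2)))), -55) = Add(1430, Mul(-1100, Pow(5, Rational(1, 2))))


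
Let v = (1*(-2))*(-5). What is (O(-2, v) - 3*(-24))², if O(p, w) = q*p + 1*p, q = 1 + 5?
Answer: 3364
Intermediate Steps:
q = 6
v = 10 (v = -2*(-5) = 10)
O(p, w) = 7*p (O(p, w) = 6*p + 1*p = 6*p + p = 7*p)
(O(-2, v) - 3*(-24))² = (7*(-2) - 3*(-24))² = (-14 + 72)² = 58² = 3364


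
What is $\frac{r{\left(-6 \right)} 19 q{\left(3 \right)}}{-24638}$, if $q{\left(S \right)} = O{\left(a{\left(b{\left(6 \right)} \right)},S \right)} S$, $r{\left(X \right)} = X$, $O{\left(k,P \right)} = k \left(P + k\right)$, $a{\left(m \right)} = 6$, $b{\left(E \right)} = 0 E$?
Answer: $\frac{9234}{12319} \approx 0.74957$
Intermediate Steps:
$b{\left(E \right)} = 0$
$q{\left(S \right)} = S \left(36 + 6 S\right)$ ($q{\left(S \right)} = 6 \left(S + 6\right) S = 6 \left(6 + S\right) S = \left(36 + 6 S\right) S = S \left(36 + 6 S\right)$)
$\frac{r{\left(-6 \right)} 19 q{\left(3 \right)}}{-24638} = \frac{\left(-6\right) 19 \cdot 6 \cdot 3 \left(6 + 3\right)}{-24638} = - 114 \cdot 6 \cdot 3 \cdot 9 \left(- \frac{1}{24638}\right) = \left(-114\right) 162 \left(- \frac{1}{24638}\right) = \left(-18468\right) \left(- \frac{1}{24638}\right) = \frac{9234}{12319}$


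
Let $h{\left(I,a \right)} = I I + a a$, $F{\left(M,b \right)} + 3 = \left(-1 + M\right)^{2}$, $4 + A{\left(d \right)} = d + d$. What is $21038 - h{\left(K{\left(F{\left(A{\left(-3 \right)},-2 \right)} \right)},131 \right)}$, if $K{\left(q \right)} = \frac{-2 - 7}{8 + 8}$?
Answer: $\frac{992431}{256} \approx 3876.7$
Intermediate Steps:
$A{\left(d \right)} = -4 + 2 d$ ($A{\left(d \right)} = -4 + \left(d + d\right) = -4 + 2 d$)
$F{\left(M,b \right)} = -3 + \left(-1 + M\right)^{2}$
$K{\left(q \right)} = - \frac{9}{16}$
$h{\left(I,a \right)} = I^{2} + a^{2}$
$21038 - h{\left(K{\left(F{\left(A{\left(-3 \right)},-2 \right)} \right)},131 \right)} = 21038 - \left(\left(- \frac{9}{16}\right)^{2} + 131^{2}\right) = 21038 - \left(\frac{81}{256} + 17161\right) = 21038 - \frac{4393297}{256} = \frac{992431}{256}$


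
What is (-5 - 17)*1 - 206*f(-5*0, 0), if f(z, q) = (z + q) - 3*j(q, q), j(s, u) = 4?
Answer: 2450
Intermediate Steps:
f(z, q) = -12 + q + z (f(z, q) = (z + q) - 3*4 = (q + z) - 12 = -12 + q + z)
(-5 - 17)*1 - 206*f(-5*0, 0) = (-5 - 17)*1 - 206*(-12 + 0 - 5*0) = -22*1 - 206*(-12 + 0 + 0) = -22 - 206*(-12) = -22 + 2472 = 2450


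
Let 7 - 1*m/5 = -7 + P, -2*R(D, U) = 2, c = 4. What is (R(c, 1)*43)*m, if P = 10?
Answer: -860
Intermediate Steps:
R(D, U) = -1 (R(D, U) = -½*2 = -1)
m = 20 (m = 35 - 5*(-7 + 10) = 35 - 5*3 = 35 - 15 = 20)
(R(c, 1)*43)*m = -1*43*20 = -43*20 = -860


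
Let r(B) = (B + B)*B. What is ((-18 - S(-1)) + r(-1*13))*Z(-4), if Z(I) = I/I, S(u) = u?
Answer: 321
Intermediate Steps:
Z(I) = 1
r(B) = 2*B**2 (r(B) = (2*B)*B = 2*B**2)
((-18 - S(-1)) + r(-1*13))*Z(-4) = ((-18 - 1*(-1)) + 2*(-1*13)**2)*1 = ((-18 + 1) + 2*(-13)**2)*1 = (-17 + 2*169)*1 = (-17 + 338)*1 = 321*1 = 321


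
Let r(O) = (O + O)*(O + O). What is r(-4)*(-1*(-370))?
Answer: 23680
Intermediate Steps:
r(O) = 4*O² (r(O) = (2*O)*(2*O) = 4*O²)
r(-4)*(-1*(-370)) = (4*(-4)²)*(-1*(-370)) = (4*16)*370 = 64*370 = 23680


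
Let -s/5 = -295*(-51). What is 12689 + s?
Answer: -62536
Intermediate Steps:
s = -75225 (s = -(-1475)*(-51) = -5*15045 = -75225)
12689 + s = 12689 - 75225 = -62536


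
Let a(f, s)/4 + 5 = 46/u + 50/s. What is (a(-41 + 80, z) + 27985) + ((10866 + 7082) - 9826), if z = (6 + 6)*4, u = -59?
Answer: 12775169/354 ≈ 36088.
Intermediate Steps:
z = 48 (z = 12*4 = 48)
a(f, s) = -1364/59 + 200/s (a(f, s) = -20 + 4*(46/(-59) + 50/s) = -20 + 4*(46*(-1/59) + 50/s) = -20 + 4*(-46/59 + 50/s) = -20 + (-184/59 + 200/s) = -1364/59 + 200/s)
(a(-41 + 80, z) + 27985) + ((10866 + 7082) - 9826) = ((-1364/59 + 200/48) + 27985) + ((10866 + 7082) - 9826) = ((-1364/59 + 200*(1/48)) + 27985) + (17948 - 9826) = ((-1364/59 + 25/6) + 27985) + 8122 = (-6709/354 + 27985) + 8122 = 9899981/354 + 8122 = 12775169/354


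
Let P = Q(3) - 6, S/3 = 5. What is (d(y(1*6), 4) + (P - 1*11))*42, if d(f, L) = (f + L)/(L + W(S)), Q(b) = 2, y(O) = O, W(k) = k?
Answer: -11550/19 ≈ -607.89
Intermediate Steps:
S = 15 (S = 3*5 = 15)
d(f, L) = (L + f)/(15 + L) (d(f, L) = (f + L)/(L + 15) = (L + f)/(15 + L))
P = -4 (P = 2 - 6 = -4)
(d(y(1*6), 4) + (P - 1*11))*42 = ((4 + 1*6)/(15 + 4) + (-4 - 1*11))*42 = ((4 + 6)/19 + (-4 - 11))*42 = ((1/19)*10 - 15)*42 = (10/19 - 15)*42 = -275/19*42 = -11550/19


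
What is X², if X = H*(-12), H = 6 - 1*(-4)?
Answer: 14400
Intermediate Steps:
H = 10 (H = 6 + 4 = 10)
X = -120 (X = 10*(-12) = -120)
X² = (-120)² = 14400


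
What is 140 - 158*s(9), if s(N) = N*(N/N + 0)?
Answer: -1282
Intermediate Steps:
s(N) = N (s(N) = N*(1 + 0) = N*1 = N)
140 - 158*s(9) = 140 - 158*9 = 140 - 1422 = -1282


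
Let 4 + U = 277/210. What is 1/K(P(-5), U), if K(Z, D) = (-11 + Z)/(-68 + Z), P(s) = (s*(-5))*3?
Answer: 7/64 ≈ 0.10938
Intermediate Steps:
P(s) = -15*s (P(s) = -5*s*3 = -15*s)
U = -563/210 (U = -4 + 277/210 = -563/210 ≈ -2.6810)
K(Z, D) = (-11 + Z)/(-68 + Z)
1/K(P(-5), U) = 1/((-11 - 15*(-5))/(-68 - 15*(-5))) = 1/((-11 + 75)/(-68 + 75)) = 1/(64/7) = 7/64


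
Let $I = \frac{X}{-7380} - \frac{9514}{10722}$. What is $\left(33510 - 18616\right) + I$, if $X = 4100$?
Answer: $\frac{239516996}{16083} \approx 14893.0$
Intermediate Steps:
$I = - \frac{23206}{16083}$ ($I = \frac{4100}{-7380} - \frac{9514}{10722} = 4100 \left(- \frac{1}{7380}\right) - \frac{4757}{5361} = - \frac{5}{9} - \frac{4757}{5361} = - \frac{23206}{16083} \approx -1.4429$)
$\left(33510 - 18616\right) + I = \left(33510 - 18616\right) - \frac{23206}{16083} = 14894 - \frac{23206}{16083} = \frac{239516996}{16083}$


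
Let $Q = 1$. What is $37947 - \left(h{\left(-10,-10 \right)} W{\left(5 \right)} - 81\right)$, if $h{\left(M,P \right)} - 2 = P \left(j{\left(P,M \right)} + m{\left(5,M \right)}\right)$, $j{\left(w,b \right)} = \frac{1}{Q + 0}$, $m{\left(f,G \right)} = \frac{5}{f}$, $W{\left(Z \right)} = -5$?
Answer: $37938$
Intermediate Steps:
$j{\left(w,b \right)} = 1$ ($j{\left(w,b \right)} = \frac{1}{1 + 0} = 1^{-1} = 1$)
$h{\left(M,P \right)} = 2 + 2 P$ ($h{\left(M,P \right)} = 2 + P \left(1 + \frac{5}{5}\right) = 2 + P \left(1 + 5 \cdot \frac{1}{5}\right) = 2 + P \left(1 + 1\right) = 2 + P 2 = 2 + 2 P$)
$37947 - \left(h{\left(-10,-10 \right)} W{\left(5 \right)} - 81\right) = 37947 - \left(\left(2 + 2 \left(-10\right)\right) \left(-5\right) - 81\right) = 37947 - \left(\left(2 - 20\right) \left(-5\right) - 81\right) = 37947 - \left(\left(-18\right) \left(-5\right) - 81\right) = 37947 - \left(90 - 81\right) = 37947 - 9 = 37938$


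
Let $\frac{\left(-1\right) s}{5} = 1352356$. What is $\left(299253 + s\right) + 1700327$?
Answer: $-4762200$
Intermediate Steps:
$s = -6761780$ ($s = \left(-5\right) 1352356 = -6761780$)
$\left(299253 + s\right) + 1700327 = \left(299253 - 6761780\right) + 1700327 = -6462527 + 1700327 = -4762200$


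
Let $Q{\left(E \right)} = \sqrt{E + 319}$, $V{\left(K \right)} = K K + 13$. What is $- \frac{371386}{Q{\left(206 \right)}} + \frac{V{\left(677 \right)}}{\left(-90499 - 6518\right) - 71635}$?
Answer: $- \frac{229171}{84326} - \frac{371386 \sqrt{21}}{105} \approx -16211.0$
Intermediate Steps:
$V{\left(K \right)} = 13 + K^{2}$ ($V{\left(K \right)} = K^{2} + 13 = 13 + K^{2}$)
$Q{\left(E \right)} = \sqrt{319 + E}$
$- \frac{371386}{Q{\left(206 \right)}} + \frac{V{\left(677 \right)}}{\left(-90499 - 6518\right) - 71635} = - \frac{371386}{\sqrt{319 + 206}} + \frac{13 + 677^{2}}{\left(-90499 - 6518\right) - 71635} = - \frac{371386}{\sqrt{525}} + \frac{13 + 458329}{\left(-90499 - 6518\right) - 71635} = - \frac{371386}{5 \sqrt{21}} + \frac{458342}{-97017 - 71635} = - 371386 \frac{\sqrt{21}}{105} + \frac{458342}{-168652} = - \frac{371386 \sqrt{21}}{105} + 458342 \left(- \frac{1}{168652}\right) = - \frac{371386 \sqrt{21}}{105} - \frac{229171}{84326} = - \frac{229171}{84326} - \frac{371386 \sqrt{21}}{105}$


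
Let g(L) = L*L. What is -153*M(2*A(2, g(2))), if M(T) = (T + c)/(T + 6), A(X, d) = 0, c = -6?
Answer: 153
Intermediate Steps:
g(L) = L²
M(T) = (-6 + T)/(6 + T) (M(T) = (T - 6)/(T + 6) = (-6 + T)/(6 + T))
-153*M(2*A(2, g(2))) = -153*(-6 + 2*0)/(6 + 2*0) = -153*(-6 + 0)/(6 + 0) = -153*(-6)/6 = -51*(-6)/2 = -153*(-1) = 153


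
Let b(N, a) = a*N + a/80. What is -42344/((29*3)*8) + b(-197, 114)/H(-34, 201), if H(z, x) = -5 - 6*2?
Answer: 4385273/3480 ≈ 1260.1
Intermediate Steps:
b(N, a) = a/80 + N*a (b(N, a) = N*a + a/80 = a/80 + N*a)
H(z, x) = -17 (H(z, x) = -5 - 12 = -17)
-42344/((29*3)*8) + b(-197, 114)/H(-34, 201) = -42344/((29*3)*8) + (114*(1/80 - 197))/(-17) = -42344/(87*8) + (114*(-15759/80))*(-1/17) = -42344/696 - 898263/40*(-1/17) = -42344*1/696 + 52839/40 = -5293/87 + 52839/40 = 4385273/3480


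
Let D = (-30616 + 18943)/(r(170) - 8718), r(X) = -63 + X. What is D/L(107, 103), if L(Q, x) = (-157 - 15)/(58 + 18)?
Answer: -221787/370273 ≈ -0.59898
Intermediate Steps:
L(Q, x) = -43/19 (L(Q, x) = -172/76 = -172*1/76 = -43/19)
D = 11673/8611 (D = (-30616 + 18943)/((-63 + 170) - 8718) = -11673/(107 - 8718) = -11673/(-8611) = -11673*(-1/8611) = 11673/8611 ≈ 1.3556)
D/L(107, 103) = 11673/(8611*(-43/19)) = (11673/8611)*(-19/43) = -221787/370273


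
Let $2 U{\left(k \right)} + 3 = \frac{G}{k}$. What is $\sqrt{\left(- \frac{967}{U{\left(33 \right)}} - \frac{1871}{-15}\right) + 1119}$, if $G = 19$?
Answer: $\frac{\sqrt{7349430}}{60} \approx 45.183$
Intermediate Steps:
$U{\left(k \right)} = - \frac{3}{2} + \frac{19}{2 k}$ ($U{\left(k \right)} = - \frac{3}{2} + \frac{19 \frac{1}{k}}{2} = - \frac{3}{2} + \frac{19}{2 k}$)
$\sqrt{\left(- \frac{967}{U{\left(33 \right)}} - \frac{1871}{-15}\right) + 1119} = \sqrt{\left(- \frac{967}{\frac{1}{2} \cdot \frac{1}{33} \left(19 - 99\right)} - \frac{1871}{-15}\right) + 1119} = \sqrt{\left(- \frac{967}{\frac{1}{2} \cdot \frac{1}{33} \left(19 - 99\right)} - - \frac{1871}{15}\right) + 1119} = \sqrt{\left(- \frac{967}{\frac{1}{2} \cdot \frac{1}{33} \left(-80\right)} + \frac{1871}{15}\right) + 1119} = \sqrt{\left(- \frac{967}{- \frac{40}{33}} + \frac{1871}{15}\right) + 1119} = \sqrt{\left(\left(-967\right) \left(- \frac{33}{40}\right) + \frac{1871}{15}\right) + 1119} = \sqrt{\left(\frac{31911}{40} + \frac{1871}{15}\right) + 1119} = \sqrt{\frac{110701}{120} + 1119} = \sqrt{\frac{244981}{120}} = \frac{\sqrt{7349430}}{60}$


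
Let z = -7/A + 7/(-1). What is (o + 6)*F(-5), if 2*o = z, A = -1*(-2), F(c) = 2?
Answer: 3/2 ≈ 1.5000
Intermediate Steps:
A = 2
z = -21/2 (z = -7/2 + 7/(-1) = -7*½ + 7*(-1) = -7/2 - 7 = -21/2 ≈ -10.500)
o = -21/4 (o = (½)*(-21/2) = -21/4 ≈ -5.2500)
(o + 6)*F(-5) = (-21/4 + 6)*2 = (¾)*2 = 3/2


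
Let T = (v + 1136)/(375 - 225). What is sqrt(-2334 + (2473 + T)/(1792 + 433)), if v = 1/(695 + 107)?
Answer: 3*I*sqrt(825390780759689)/1784450 ≈ 48.3*I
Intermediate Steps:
v = 1/802 ≈ 0.0012469
T = 303691/40100 (T = (1/802 + 1136)/(375 - 225) = (911073/802)/150 = (911073/802)*(1/150) = 303691/40100 ≈ 7.5733)
sqrt(-2334 + (2473 + T)/(1792 + 433)) = sqrt(-2334 + (2473 + 303691/40100)/(1792 + 433)) = sqrt(-2334 + (99470991/40100)/2225) = sqrt(-2334 + (99470991/40100)*(1/2225)) = sqrt(-2334 + 99470991/89222500) = sqrt(-208145844009/89222500) = 3*I*sqrt(825390780759689)/1784450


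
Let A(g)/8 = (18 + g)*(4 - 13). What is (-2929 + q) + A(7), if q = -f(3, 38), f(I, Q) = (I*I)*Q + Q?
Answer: -5109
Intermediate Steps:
f(I, Q) = Q + Q*I² (f(I, Q) = I²*Q + Q = Q*I² + Q = Q + Q*I²)
A(g) = -1296 - 72*g (A(g) = 8*((18 + g)*(4 - 13)) = 8*((18 + g)*(-9)) = 8*(-162 - 9*g) = -1296 - 72*g)
q = -380 (q = -38*(1 + 3²) = -38*(1 + 9) = -38*10 = -1*380 = -380)
(-2929 + q) + A(7) = (-2929 - 380) + (-1296 - 72*7) = -3309 + (-1296 - 504) = -3309 - 1800 = -5109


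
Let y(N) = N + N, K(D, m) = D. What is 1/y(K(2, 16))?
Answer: ¼ ≈ 0.25000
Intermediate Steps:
y(N) = 2*N
1/y(K(2, 16)) = 1/(2*2) = 1/4 = ¼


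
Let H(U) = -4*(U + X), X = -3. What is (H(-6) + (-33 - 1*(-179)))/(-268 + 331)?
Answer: 26/9 ≈ 2.8889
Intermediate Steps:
H(U) = 12 - 4*U (H(U) = -4*(U - 3) = -4*(-3 + U) = 12 - 4*U)
(H(-6) + (-33 - 1*(-179)))/(-268 + 331) = ((12 - 4*(-6)) + (-33 - 1*(-179)))/(-268 + 331) = ((12 + 24) + (-33 + 179))/63 = (36 + 146)*(1/63) = 182*(1/63) = 26/9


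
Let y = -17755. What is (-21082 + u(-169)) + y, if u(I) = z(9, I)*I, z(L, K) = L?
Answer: -40358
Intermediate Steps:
u(I) = 9*I
(-21082 + u(-169)) + y = (-21082 + 9*(-169)) - 17755 = (-21082 - 1521) - 17755 = -22603 - 17755 = -40358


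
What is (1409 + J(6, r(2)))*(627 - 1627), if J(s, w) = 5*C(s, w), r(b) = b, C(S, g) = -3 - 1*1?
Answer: -1389000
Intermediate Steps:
C(S, g) = -4 (C(S, g) = -3 - 1 = -4)
J(s, w) = -20 (J(s, w) = 5*(-4) = -20)
(1409 + J(6, r(2)))*(627 - 1627) = (1409 - 20)*(627 - 1627) = 1389*(-1000) = -1389000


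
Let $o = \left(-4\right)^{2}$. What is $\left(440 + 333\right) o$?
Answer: $12368$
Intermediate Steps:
$o = 16$
$\left(440 + 333\right) o = \left(440 + 333\right) 16 = 773 \cdot 16 = 12368$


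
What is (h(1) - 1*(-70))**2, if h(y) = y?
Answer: 5041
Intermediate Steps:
(h(1) - 1*(-70))**2 = (1 - 1*(-70))**2 = (1 + 70)**2 = 71**2 = 5041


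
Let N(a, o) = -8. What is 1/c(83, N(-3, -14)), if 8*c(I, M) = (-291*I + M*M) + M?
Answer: -8/24097 ≈ -0.00033199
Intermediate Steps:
c(I, M) = -291*I/8 + M/8 + M²/8 (c(I, M) = ((-291*I + M*M) + M)/8 = ((-291*I + M²) + M)/8 = ((M² - 291*I) + M)/8 = (M + M² - 291*I)/8 = -291*I/8 + M/8 + M²/8)
1/c(83, N(-3, -14)) = 1/(-291/8*83 + (⅛)*(-8) + (⅛)*(-8)²) = 1/(-24153/8 - 1 + (⅛)*64) = 1/(-24153/8 - 1 + 8) = 1/(-24097/8) = -8/24097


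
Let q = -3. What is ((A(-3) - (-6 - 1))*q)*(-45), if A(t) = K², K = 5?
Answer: 4320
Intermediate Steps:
A(t) = 25 (A(t) = 5² = 25)
((A(-3) - (-6 - 1))*q)*(-45) = ((25 - (-6 - 1))*(-3))*(-45) = ((25 - 1*(-7))*(-3))*(-45) = ((25 + 7)*(-3))*(-45) = (32*(-3))*(-45) = -96*(-45) = 4320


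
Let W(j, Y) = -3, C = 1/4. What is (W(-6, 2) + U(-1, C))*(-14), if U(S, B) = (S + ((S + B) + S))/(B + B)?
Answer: 119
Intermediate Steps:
C = ¼ ≈ 0.25000
U(S, B) = (B + 3*S)/(2*B) (U(S, B) = (S + ((B + S) + S))/((2*B)) = (S + (B + 2*S))*(1/(2*B)) = (B + 3*S)*(1/(2*B)) = (B + 3*S)/(2*B))
(W(-6, 2) + U(-1, C))*(-14) = (-3 + (¼ + 3*(-1))/(2*(¼)))*(-14) = (-3 + (½)*4*(¼ - 3))*(-14) = (-3 + (½)*4*(-11/4))*(-14) = (-3 - 11/2)*(-14) = -17/2*(-14) = 119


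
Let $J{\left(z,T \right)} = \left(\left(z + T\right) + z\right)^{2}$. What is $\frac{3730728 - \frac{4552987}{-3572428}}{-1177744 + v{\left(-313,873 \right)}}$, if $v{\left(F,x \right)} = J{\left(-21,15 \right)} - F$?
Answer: $- \frac{13327761720571}{4203683172456} \approx -3.1705$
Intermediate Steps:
$J{\left(z,T \right)} = \left(T + 2 z\right)^{2}$ ($J{\left(z,T \right)} = \left(\left(T + z\right) + z\right)^{2} = \left(T + 2 z\right)^{2}$)
$v{\left(F,x \right)} = 729 - F$ ($v{\left(F,x \right)} = \left(15 + 2 \left(-21\right)\right)^{2} - F = \left(15 - 42\right)^{2} - F = \left(-27\right)^{2} - F = 729 - F$)
$\frac{3730728 - \frac{4552987}{-3572428}}{-1177744 + v{\left(-313,873 \right)}} = \frac{3730728 - \frac{4552987}{-3572428}}{-1177744 + \left(729 - -313\right)} = \frac{3730728 - - \frac{4552987}{3572428}}{-1177744 + \left(729 + 313\right)} = \frac{3730728 + \frac{4552987}{3572428}}{-1177744 + 1042} = \frac{13327761720571}{3572428 \left(-1176702\right)} = \frac{13327761720571}{3572428} \left(- \frac{1}{1176702}\right) = - \frac{13327761720571}{4203683172456}$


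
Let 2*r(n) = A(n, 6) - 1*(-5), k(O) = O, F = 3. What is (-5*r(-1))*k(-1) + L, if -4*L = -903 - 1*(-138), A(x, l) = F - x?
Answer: 855/4 ≈ 213.75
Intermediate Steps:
A(x, l) = 3 - x
r(n) = 4 - n/2 (r(n) = ((3 - n) - 1*(-5))/2 = ((3 - n) + 5)/2 = (8 - n)/2 = 4 - n/2)
L = 765/4 (L = -(-903 - 1*(-138))/4 = -(-903 + 138)/4 = -¼*(-765) = 765/4 ≈ 191.25)
(-5*r(-1))*k(-1) + L = -5*(4 - ½*(-1))*(-1) + 765/4 = -5*(4 + ½)*(-1) + 765/4 = -5*9/2*(-1) + 765/4 = -45/2*(-1) + 765/4 = 45/2 + 765/4 = 855/4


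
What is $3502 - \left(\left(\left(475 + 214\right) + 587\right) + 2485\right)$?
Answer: $-259$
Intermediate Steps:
$3502 - \left(\left(\left(475 + 214\right) + 587\right) + 2485\right) = 3502 - \left(\left(689 + 587\right) + 2485\right) = 3502 - \left(1276 + 2485\right) = 3502 - 3761 = -259$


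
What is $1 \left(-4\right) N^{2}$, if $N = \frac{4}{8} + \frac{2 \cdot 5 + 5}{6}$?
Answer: $-36$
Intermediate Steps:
$N = 3$ ($N = 4 \cdot \frac{1}{8} + \left(10 + 5\right) \frac{1}{6} = \frac{1}{2} + 15 \cdot \frac{1}{6} = \frac{1}{2} + \frac{5}{2} = 3$)
$1 \left(-4\right) N^{2} = 1 \left(-4\right) 3^{2} = \left(-4\right) 9 = -36$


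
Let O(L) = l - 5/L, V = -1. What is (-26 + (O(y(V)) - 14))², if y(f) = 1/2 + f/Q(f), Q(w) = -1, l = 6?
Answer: 12544/9 ≈ 1393.8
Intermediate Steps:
y(f) = ½ - f (y(f) = 1/2 + f/(-1) = 1*(½) + f*(-1) = ½ - f)
O(L) = 6 - 5/L
(-26 + (O(y(V)) - 14))² = (-26 + ((6 - 5/(½ - 1*(-1))) - 14))² = (-26 + ((6 - 5/(½ + 1)) - 14))² = (-26 + ((6 - 5/3/2) - 14))² = (-26 + ((6 - 5*⅔) - 14))² = (-26 + ((6 - 10/3) - 14))² = (-26 + (8/3 - 14))² = (-26 - 34/3)² = (-112/3)² = 12544/9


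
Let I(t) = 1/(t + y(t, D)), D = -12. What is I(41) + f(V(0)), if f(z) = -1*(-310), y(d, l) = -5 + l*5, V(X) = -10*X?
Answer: 7439/24 ≈ 309.96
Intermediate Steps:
y(d, l) = -5 + 5*l
f(z) = 310
I(t) = 1/(-65 + t) (I(t) = 1/(t + (-5 + 5*(-12))) = 1/(t + (-5 - 60)) = 1/(t - 65) = 1/(-65 + t))
I(41) + f(V(0)) = 1/(-65 + 41) + 310 = 1/(-24) + 310 = -1/24 + 310 = 7439/24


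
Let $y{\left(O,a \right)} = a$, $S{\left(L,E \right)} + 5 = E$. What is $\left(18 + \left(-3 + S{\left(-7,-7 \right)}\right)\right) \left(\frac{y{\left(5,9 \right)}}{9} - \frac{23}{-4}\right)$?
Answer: $\frac{81}{4} \approx 20.25$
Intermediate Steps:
$S{\left(L,E \right)} = -5 + E$
$\left(18 + \left(-3 + S{\left(-7,-7 \right)}\right)\right) \left(\frac{y{\left(5,9 \right)}}{9} - \frac{23}{-4}\right) = \left(18 - 15\right) \left(\frac{9}{9} - \frac{23}{-4}\right) = \left(18 - 15\right) \left(9 \cdot \frac{1}{9} - - \frac{23}{4}\right) = \left(18 - 15\right) \left(1 + \frac{23}{4}\right) = 3 \cdot \frac{27}{4} = \frac{81}{4}$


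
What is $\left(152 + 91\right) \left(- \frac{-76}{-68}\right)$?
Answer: $- \frac{4617}{17} \approx -271.59$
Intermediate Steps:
$\left(152 + 91\right) \left(- \frac{-76}{-68}\right) = 243 \left(- \frac{\left(-76\right) \left(-1\right)}{68}\right) = 243 \left(\left(-1\right) \frac{19}{17}\right) = 243 \left(- \frac{19}{17}\right) = - \frac{4617}{17}$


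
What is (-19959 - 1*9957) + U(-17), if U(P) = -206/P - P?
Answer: -508077/17 ≈ -29887.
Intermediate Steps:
U(P) = -P - 206/P
(-19959 - 1*9957) + U(-17) = (-19959 - 1*9957) + (-1*(-17) - 206/(-17)) = (-19959 - 9957) + (17 - 206*(-1/17)) = -29916 + (17 + 206/17) = -29916 + 495/17 = -508077/17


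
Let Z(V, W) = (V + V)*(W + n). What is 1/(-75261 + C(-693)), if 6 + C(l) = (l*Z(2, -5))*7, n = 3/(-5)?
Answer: 5/166977 ≈ 2.9944e-5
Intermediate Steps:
n = -3/5 (n = 3*(-1/5) = -3/5 ≈ -0.60000)
Z(V, W) = 2*V*(-3/5 + W) (Z(V, W) = (V + V)*(W - 3/5) = (2*V)*(-3/5 + W) = 2*V*(-3/5 + W))
C(l) = -6 - 784*l/5 (C(l) = -6 + (l*((2/5)*2*(-3 + 5*(-5))))*7 = -6 + (l*((2/5)*2*(-3 - 25)))*7 = -6 + (l*((2/5)*2*(-28)))*7 = -6 + (l*(-112/5))*7 = -6 - 112*l/5*7 = -6 - 784*l/5)
1/(-75261 + C(-693)) = 1/(-75261 + (-6 - 784/5*(-693))) = 1/(-75261 + (-6 + 543312/5)) = 1/(-75261 + 543282/5) = 1/(166977/5) = 5/166977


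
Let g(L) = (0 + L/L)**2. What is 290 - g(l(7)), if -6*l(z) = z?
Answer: 289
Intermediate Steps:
l(z) = -z/6
g(L) = 1 (g(L) = (0 + 1)**2 = 1**2 = 1)
290 - g(l(7)) = 290 - 1*1 = 290 - 1 = 289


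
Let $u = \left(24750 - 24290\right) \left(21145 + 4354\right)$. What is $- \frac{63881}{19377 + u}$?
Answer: $- \frac{63881}{11748917} \approx -0.0054372$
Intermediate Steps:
$u = 11729540$ ($u = 460 \cdot 25499 = 11729540$)
$- \frac{63881}{19377 + u} = - \frac{63881}{19377 + 11729540} = - \frac{63881}{11748917}$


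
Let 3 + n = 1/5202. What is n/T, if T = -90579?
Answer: 15605/471191958 ≈ 3.3118e-5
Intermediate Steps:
n = -15605/5202 (n = -3 + 1/5202 = -15605/5202 ≈ -2.9998)
n/T = -15605/5202/(-90579) = -15605/5202*(-1/90579) = 15605/471191958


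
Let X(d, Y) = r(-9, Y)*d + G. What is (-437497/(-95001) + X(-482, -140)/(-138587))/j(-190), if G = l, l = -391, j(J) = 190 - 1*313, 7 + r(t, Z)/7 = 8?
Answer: -60989075504/1619406141201 ≈ -0.037661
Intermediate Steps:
r(t, Z) = 7 (r(t, Z) = -49 + 7*8 = -49 + 56 = 7)
j(J) = -123 (j(J) = 190 - 313 = -123)
G = -391
X(d, Y) = -391 + 7*d (X(d, Y) = 7*d - 391 = -391 + 7*d)
(-437497/(-95001) + X(-482, -140)/(-138587))/j(-190) = (-437497/(-95001) + (-391 + 7*(-482))/(-138587))/(-123) = (-437497*(-1/95001) + (-391 - 3374)*(-1/138587))*(-1/123) = (437497/95001 - 3765*(-1/138587))*(-1/123) = (437497/95001 + 3765/138587)*(-1/123) = (60989075504/13165903587)*(-1/123) = -60989075504/1619406141201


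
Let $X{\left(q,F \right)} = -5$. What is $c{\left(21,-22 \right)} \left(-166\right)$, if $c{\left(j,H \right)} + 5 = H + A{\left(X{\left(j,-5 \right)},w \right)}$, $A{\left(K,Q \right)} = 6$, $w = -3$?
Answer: $3486$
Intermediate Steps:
$c{\left(j,H \right)} = 1 + H$ ($c{\left(j,H \right)} = -5 + \left(H + 6\right) = -5 + \left(6 + H\right) = 1 + H$)
$c{\left(21,-22 \right)} \left(-166\right) = \left(1 - 22\right) \left(-166\right) = \left(-21\right) \left(-166\right) = 3486$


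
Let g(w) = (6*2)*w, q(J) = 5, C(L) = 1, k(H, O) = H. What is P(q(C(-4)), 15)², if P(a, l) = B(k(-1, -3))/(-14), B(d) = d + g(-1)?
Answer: 169/196 ≈ 0.86224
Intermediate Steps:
g(w) = 12*w
B(d) = -12 + d (B(d) = d + 12*(-1) = d - 12 = -12 + d)
P(a, l) = 13/14 (P(a, l) = (-12 - 1)/(-14) = -13*(-1/14) = 13/14)
P(q(C(-4)), 15)² = (13/14)² = 169/196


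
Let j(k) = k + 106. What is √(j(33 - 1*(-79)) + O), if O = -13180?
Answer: I*√12962 ≈ 113.85*I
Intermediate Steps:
j(k) = 106 + k
√(j(33 - 1*(-79)) + O) = √((106 + (33 - 1*(-79))) - 13180) = √((106 + (33 + 79)) - 13180) = √((106 + 112) - 13180) = √(218 - 13180) = √(-12962) = I*√12962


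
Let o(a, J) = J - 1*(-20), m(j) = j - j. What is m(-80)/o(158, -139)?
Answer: 0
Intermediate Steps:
m(j) = 0
o(a, J) = 20 + J (o(a, J) = J + 20 = 20 + J)
m(-80)/o(158, -139) = 0/(20 - 139) = 0/(-119) = 0*(-1/119) = 0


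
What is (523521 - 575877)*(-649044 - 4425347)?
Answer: 265674815196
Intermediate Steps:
(523521 - 575877)*(-649044 - 4425347) = -52356*(-5074391) = 265674815196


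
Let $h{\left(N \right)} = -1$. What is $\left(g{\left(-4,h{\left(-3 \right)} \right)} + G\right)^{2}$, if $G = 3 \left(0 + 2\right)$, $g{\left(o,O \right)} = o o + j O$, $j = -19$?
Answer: $1681$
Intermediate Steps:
$g{\left(o,O \right)} = o^{2} - 19 O$ ($g{\left(o,O \right)} = o o - 19 O = o^{2} - 19 O$)
$G = 6$ ($G = 3 \cdot 2 = 6$)
$\left(g{\left(-4,h{\left(-3 \right)} \right)} + G\right)^{2} = \left(\left(\left(-4\right)^{2} - -19\right) + 6\right)^{2} = \left(\left(16 + 19\right) + 6\right)^{2} = \left(35 + 6\right)^{2} = 41^{2} = 1681$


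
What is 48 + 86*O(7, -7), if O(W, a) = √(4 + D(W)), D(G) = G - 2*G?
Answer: 48 + 86*I*√3 ≈ 48.0 + 148.96*I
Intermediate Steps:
D(G) = -G
O(W, a) = √(4 - W)
48 + 86*O(7, -7) = 48 + 86*√(4 - 1*7) = 48 + 86*√(4 - 7) = 48 + 86*√(-3) = 48 + 86*(I*√3) = 48 + 86*I*√3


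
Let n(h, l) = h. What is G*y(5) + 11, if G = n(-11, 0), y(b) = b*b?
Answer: -264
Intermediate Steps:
y(b) = b**2
G = -11
G*y(5) + 11 = -11*5**2 + 11 = -11*25 + 11 = -275 + 11 = -264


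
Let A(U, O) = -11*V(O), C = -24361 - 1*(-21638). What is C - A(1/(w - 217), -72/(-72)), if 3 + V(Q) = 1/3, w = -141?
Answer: -8257/3 ≈ -2752.3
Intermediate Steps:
V(Q) = -8/3 (V(Q) = -3 + 1/3 = -3 + ⅓ = -8/3)
C = -2723 (C = -24361 + 21638 = -2723)
A(U, O) = 88/3 (A(U, O) = -11*(-8/3) = 88/3)
C - A(1/(w - 217), -72/(-72)) = -2723 - 1*88/3 = -2723 - 88/3 = -8257/3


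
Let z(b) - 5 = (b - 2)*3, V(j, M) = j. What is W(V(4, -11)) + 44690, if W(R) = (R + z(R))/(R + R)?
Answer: 357535/8 ≈ 44692.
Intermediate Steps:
z(b) = -1 + 3*b (z(b) = 5 + (b - 2)*3 = 5 + (-2 + b)*3 = 5 + (-6 + 3*b) = -1 + 3*b)
W(R) = (-1 + 4*R)/(2*R) (W(R) = (R + (-1 + 3*R))/(R + R) = (-1 + 4*R)/((2*R)) = (-1 + 4*R)*(1/(2*R)) = (-1 + 4*R)/(2*R))
W(V(4, -11)) + 44690 = (2 - 1/2/4) + 44690 = (2 - 1/2*1/4) + 44690 = (2 - 1/8) + 44690 = 15/8 + 44690 = 357535/8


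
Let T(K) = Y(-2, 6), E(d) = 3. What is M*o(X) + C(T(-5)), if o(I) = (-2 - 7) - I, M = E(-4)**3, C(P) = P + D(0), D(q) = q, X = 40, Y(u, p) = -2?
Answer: -1325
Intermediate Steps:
T(K) = -2
C(P) = P (C(P) = P + 0 = P)
M = 27 (M = 3**3 = 27)
o(I) = -9 - I
M*o(X) + C(T(-5)) = 27*(-9 - 1*40) - 2 = 27*(-9 - 40) - 2 = 27*(-49) - 2 = -1323 - 2 = -1325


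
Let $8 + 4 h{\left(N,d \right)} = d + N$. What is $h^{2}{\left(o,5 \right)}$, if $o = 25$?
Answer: $\frac{121}{4} \approx 30.25$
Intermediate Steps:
$h{\left(N,d \right)} = -2 + \frac{N}{4} + \frac{d}{4}$ ($h{\left(N,d \right)} = -2 + \frac{d + N}{4} = -2 + \frac{N + d}{4} = -2 + \left(\frac{N}{4} + \frac{d}{4}\right) = -2 + \frac{N}{4} + \frac{d}{4}$)
$h^{2}{\left(o,5 \right)} = \left(-2 + \frac{1}{4} \cdot 25 + \frac{1}{4} \cdot 5\right)^{2} = \left(-2 + \frac{25}{4} + \frac{5}{4}\right)^{2} = \left(\frac{11}{2}\right)^{2} = \frac{121}{4}$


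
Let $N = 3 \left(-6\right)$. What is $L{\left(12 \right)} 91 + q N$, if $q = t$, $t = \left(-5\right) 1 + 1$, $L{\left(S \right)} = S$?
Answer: $1164$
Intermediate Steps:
$N = -18$
$t = -4$ ($t = -5 + 1 = -4$)
$q = -4$
$L{\left(12 \right)} 91 + q N = 12 \cdot 91 - -72 = 1092 + 72 = 1164$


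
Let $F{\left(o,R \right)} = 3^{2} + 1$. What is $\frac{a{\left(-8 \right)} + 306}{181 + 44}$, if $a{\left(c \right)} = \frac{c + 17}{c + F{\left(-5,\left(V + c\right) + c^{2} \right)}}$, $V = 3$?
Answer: $\frac{69}{50} \approx 1.38$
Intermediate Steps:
$F{\left(o,R \right)} = 10$ ($F{\left(o,R \right)} = 9 + 1 = 10$)
$a{\left(c \right)} = \frac{17 + c}{10 + c}$ ($a{\left(c \right)} = \frac{c + 17}{c + 10} = \frac{17 + c}{10 + c}$)
$\frac{a{\left(-8 \right)} + 306}{181 + 44} = \frac{\frac{17 - 8}{10 - 8} + 306}{181 + 44} = \frac{\frac{1}{2} \cdot 9 + 306}{225} = \left(\frac{1}{2} \cdot 9 + 306\right) \frac{1}{225} = \left(\frac{9}{2} + 306\right) \frac{1}{225} = \frac{621}{2} \cdot \frac{1}{225} = \frac{69}{50}$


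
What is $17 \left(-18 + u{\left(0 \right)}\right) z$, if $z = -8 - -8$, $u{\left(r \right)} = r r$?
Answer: $0$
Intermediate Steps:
$u{\left(r \right)} = r^{2}$
$z = 0$ ($z = -8 + 8 = 0$)
$17 \left(-18 + u{\left(0 \right)}\right) z = 17 \left(-18 + 0^{2}\right) 0 = 17 \left(-18 + 0\right) 0 = 17 \left(-18\right) 0 = \left(-306\right) 0 = 0$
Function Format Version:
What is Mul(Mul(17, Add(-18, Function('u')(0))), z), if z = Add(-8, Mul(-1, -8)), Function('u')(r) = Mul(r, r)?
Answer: 0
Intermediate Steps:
Function('u')(r) = Pow(r, 2)
z = 0 (z = Add(-8, 8) = 0)
Mul(Mul(17, Add(-18, Function('u')(0))), z) = Mul(Mul(17, Add(-18, Pow(0, 2))), 0) = Mul(Mul(17, Add(-18, 0)), 0) = Mul(Mul(17, -18), 0) = Mul(-306, 0) = 0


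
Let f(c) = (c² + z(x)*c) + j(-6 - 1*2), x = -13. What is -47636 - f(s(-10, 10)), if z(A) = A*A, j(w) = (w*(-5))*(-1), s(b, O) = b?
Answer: -46006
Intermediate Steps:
j(w) = 5*w (j(w) = -5*w*(-1) = 5*w)
z(A) = A²
f(c) = -40 + c² + 169*c (f(c) = (c² + (-13)²*c) + 5*(-6 - 1*2) = (c² + 169*c) + 5*(-6 - 2) = (c² + 169*c) + 5*(-8) = (c² + 169*c) - 40 = -40 + c² + 169*c)
-47636 - f(s(-10, 10)) = -47636 - (-40 + (-10)² + 169*(-10)) = -47636 - (-40 + 100 - 1690) = -47636 - 1*(-1630) = -47636 + 1630 = -46006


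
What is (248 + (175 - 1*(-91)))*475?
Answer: 244150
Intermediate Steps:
(248 + (175 - 1*(-91)))*475 = (248 + (175 + 91))*475 = (248 + 266)*475 = 514*475 = 244150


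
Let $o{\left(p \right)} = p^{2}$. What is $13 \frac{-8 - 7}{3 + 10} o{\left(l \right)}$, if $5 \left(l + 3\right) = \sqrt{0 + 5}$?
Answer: $-138 + 18 \sqrt{5} \approx -97.751$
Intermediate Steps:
$l = -3 + \frac{\sqrt{5}}{5}$ ($l = -3 + \frac{\sqrt{0 + 5}}{5} = -3 + \frac{\sqrt{5}}{5} \approx -2.5528$)
$13 \frac{-8 - 7}{3 + 10} o{\left(l \right)} = 13 \frac{-8 - 7}{3 + 10} \left(-3 + \frac{\sqrt{5}}{5}\right)^{2} = 13 \left(- \frac{15}{13}\right) \left(-3 + \frac{\sqrt{5}}{5}\right)^{2} = - 15 \left(-3 + \frac{\sqrt{5}}{5}\right)^{2}$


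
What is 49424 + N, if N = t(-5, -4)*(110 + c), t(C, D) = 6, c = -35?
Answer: 49874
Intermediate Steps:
N = 450 (N = 6*(110 - 35) = 6*75 = 450)
49424 + N = 49424 + 450 = 49874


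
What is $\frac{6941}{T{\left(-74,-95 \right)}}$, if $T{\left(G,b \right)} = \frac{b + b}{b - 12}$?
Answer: $\frac{742687}{190} \approx 3908.9$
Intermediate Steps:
$T{\left(G,b \right)} = \frac{2 b}{-12 + b}$
$\frac{6941}{T{\left(-74,-95 \right)}} = \frac{6941}{2 \left(-95\right) \frac{1}{-12 - 95}} = \frac{6941}{2 \left(-95\right) \frac{1}{-107}} = \frac{6941}{2 \left(-95\right) \left(- \frac{1}{107}\right)} = \frac{6941}{\frac{190}{107}} = 6941 \cdot \frac{107}{190} = \frac{742687}{190}$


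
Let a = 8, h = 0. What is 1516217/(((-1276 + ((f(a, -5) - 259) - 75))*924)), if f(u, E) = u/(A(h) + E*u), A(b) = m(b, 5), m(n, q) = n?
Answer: -7581085/7439124 ≈ -1.0191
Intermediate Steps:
A(b) = b
f(u, E) = 1/E (f(u, E) = u/(0 + E*u) = u/((E*u)) = u*(1/(E*u)) = 1/E)
1516217/(((-1276 + ((f(a, -5) - 259) - 75))*924)) = 1516217/(((-1276 + ((1/(-5) - 259) - 75))*924)) = 1516217/(((-1276 + ((-⅕ - 259) - 75))*924)) = 1516217/(((-1276 + (-1296/5 - 75))*924)) = 1516217/(((-1276 - 1671/5)*924)) = 1516217/((-8051/5*924)) = 1516217/(-7439124/5) = 1516217*(-5/7439124) = -7581085/7439124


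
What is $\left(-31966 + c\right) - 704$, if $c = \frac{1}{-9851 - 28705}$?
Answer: $- \frac{1259624521}{38556} \approx -32670.0$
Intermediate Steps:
$c = - \frac{1}{38556}$ ($c = \frac{1}{-38556} = - \frac{1}{38556} \approx -2.5936 \cdot 10^{-5}$)
$\left(-31966 + c\right) - 704 = \left(-31966 - \frac{1}{38556}\right) - 704 = - \frac{1232481097}{38556} - 704 = - \frac{1259624521}{38556}$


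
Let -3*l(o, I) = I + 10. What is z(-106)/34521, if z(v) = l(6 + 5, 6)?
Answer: -16/103563 ≈ -0.00015450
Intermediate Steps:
l(o, I) = -10/3 - I/3 (l(o, I) = -(I + 10)/3 = -(10 + I)/3 = -10/3 - I/3)
z(v) = -16/3 (z(v) = -10/3 - 1/3*6 = -10/3 - 2 = -16/3)
z(-106)/34521 = -16/3/34521 = -16/3*1/34521 = -16/103563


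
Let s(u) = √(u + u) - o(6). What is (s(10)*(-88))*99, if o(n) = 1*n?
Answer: 52272 - 17424*√5 ≈ 13311.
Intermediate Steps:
o(n) = n
s(u) = -6 + √2*√u (s(u) = √(u + u) - 1*6 = √(2*u) - 6 = √2*√u - 6 = -6 + √2*√u)
(s(10)*(-88))*99 = ((-6 + √2*√10)*(-88))*99 = ((-6 + 2*√5)*(-88))*99 = (528 - 176*√5)*99 = 52272 - 17424*√5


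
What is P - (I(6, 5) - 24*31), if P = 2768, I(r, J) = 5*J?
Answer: 3487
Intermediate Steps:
P - (I(6, 5) - 24*31) = 2768 - (5*5 - 24*31) = 2768 - (25 - 744) = 2768 - 1*(-719) = 2768 + 719 = 3487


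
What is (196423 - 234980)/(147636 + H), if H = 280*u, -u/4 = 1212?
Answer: 38557/1209804 ≈ 0.031870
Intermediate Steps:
u = -4848 (u = -4*1212 = -4848)
H = -1357440 (H = 280*(-4848) = -1357440)
(196423 - 234980)/(147636 + H) = (196423 - 234980)/(147636 - 1357440) = -38557/(-1209804) = -38557*(-1/1209804) = 38557/1209804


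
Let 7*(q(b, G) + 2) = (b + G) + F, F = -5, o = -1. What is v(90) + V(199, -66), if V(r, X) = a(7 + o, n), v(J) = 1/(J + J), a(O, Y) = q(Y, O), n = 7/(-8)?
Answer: -4981/2520 ≈ -1.9766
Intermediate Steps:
n = -7/8 (n = 7*(-⅛) = -7/8 ≈ -0.87500)
q(b, G) = -19/7 + G/7 + b/7 (q(b, G) = -2 + ((b + G) - 5)/7 = -2 + ((G + b) - 5)/7 = -2 + (-5 + G + b)/7 = -2 + (-5/7 + G/7 + b/7) = -19/7 + G/7 + b/7)
a(O, Y) = -19/7 + O/7 + Y/7
v(J) = 1/(2*J)
V(r, X) = -111/56 (V(r, X) = -19/7 + (7 - 1)/7 + (⅐)*(-7/8) = -19/7 + (⅐)*6 - ⅛ = -19/7 + 6/7 - ⅛ = -111/56)
v(90) + V(199, -66) = (½)/90 - 111/56 = (½)*(1/90) - 111/56 = 1/180 - 111/56 = -4981/2520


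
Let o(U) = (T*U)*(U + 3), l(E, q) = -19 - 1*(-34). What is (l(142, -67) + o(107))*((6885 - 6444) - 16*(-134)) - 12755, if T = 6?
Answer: 182578720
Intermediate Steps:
l(E, q) = 15 (l(E, q) = -19 + 34 = 15)
o(U) = 6*U*(3 + U) (o(U) = (6*U)*(U + 3) = (6*U)*(3 + U) = 6*U*(3 + U))
(l(142, -67) + o(107))*((6885 - 6444) - 16*(-134)) - 12755 = (15 + 6*107*(3 + 107))*((6885 - 6444) - 16*(-134)) - 12755 = (15 + 6*107*110)*(441 + 2144) - 12755 = (15 + 70620)*2585 - 12755 = 70635*2585 - 12755 = 182591475 - 12755 = 182578720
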